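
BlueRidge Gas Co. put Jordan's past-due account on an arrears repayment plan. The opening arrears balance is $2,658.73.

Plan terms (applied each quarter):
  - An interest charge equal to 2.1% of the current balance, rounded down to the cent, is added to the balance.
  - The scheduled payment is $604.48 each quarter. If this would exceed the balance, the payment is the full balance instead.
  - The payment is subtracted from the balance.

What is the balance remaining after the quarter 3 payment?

$977.97

Quarter 1: $2,658.73 +$55.83 interest = $2,714.56; pay $604.48 → $2,110.08
Quarter 2: $2,110.08 +$44.31 interest = $2,154.39; pay $604.48 → $1,549.91
Quarter 3: $1,549.91 +$32.54 interest = $1,582.45; pay $604.48 → $977.97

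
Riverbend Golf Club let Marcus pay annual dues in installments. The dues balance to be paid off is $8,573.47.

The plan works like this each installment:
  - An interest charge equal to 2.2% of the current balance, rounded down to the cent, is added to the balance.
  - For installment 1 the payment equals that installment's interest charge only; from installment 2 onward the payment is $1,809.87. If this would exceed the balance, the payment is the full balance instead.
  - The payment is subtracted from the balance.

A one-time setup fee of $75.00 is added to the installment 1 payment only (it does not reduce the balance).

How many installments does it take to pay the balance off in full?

Installment 1: $8,573.47 +$188.61 interest = $8,762.08; pay $188.61 (+ $75.00 fee) → $8,573.47
Installment 2: $8,573.47 +$188.61 interest = $8,762.08; pay $1,809.87 → $6,952.21
Installment 3: $6,952.21 +$152.94 interest = $7,105.15; pay $1,809.87 → $5,295.28
Installment 4: $5,295.28 +$116.49 interest = $5,411.77; pay $1,809.87 → $3,601.90
Installment 5: $3,601.90 +$79.24 interest = $3,681.14; pay $1,809.87 → $1,871.27
Installment 6: $1,871.27 +$41.16 interest = $1,912.43; pay $1,809.87 → $102.56
Installment 7: $102.56 +$2.25 interest = $104.81; pay $104.81 → $0.00
Balance reaches $0.00 in installment 7.

7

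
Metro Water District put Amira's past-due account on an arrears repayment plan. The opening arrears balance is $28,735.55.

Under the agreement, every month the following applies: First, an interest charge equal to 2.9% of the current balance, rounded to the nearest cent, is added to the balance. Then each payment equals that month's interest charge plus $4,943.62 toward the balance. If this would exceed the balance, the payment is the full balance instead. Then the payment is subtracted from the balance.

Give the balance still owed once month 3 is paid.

# | Opening | Interest | Payment | End bal
1 | $28,735.55 | $833.33 | $5,776.95 | $23,791.93
2 | $23,791.93 | $689.97 | $5,633.59 | $18,848.31
3 | $18,848.31 | $546.60 | $5,490.22 | $13,904.69

$13,904.69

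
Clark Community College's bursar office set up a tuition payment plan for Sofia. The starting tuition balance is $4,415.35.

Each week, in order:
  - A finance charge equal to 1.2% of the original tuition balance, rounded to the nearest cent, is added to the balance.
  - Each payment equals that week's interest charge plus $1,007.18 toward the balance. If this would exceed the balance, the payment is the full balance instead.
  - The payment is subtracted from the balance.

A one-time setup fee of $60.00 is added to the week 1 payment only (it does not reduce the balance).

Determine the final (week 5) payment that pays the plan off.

$439.61

Week 1: $4,415.35 +$52.98 interest = $4,468.33; pay $1,060.16 (+ $60.00 fee) → $3,408.17
Week 2: $3,408.17 +$52.98 interest = $3,461.15; pay $1,060.16 → $2,400.99
Week 3: $2,400.99 +$52.98 interest = $2,453.97; pay $1,060.16 → $1,393.81
Week 4: $1,393.81 +$52.98 interest = $1,446.79; pay $1,060.16 → $386.63
Week 5: $386.63 +$52.98 interest = $439.61; pay $439.61 → $0.00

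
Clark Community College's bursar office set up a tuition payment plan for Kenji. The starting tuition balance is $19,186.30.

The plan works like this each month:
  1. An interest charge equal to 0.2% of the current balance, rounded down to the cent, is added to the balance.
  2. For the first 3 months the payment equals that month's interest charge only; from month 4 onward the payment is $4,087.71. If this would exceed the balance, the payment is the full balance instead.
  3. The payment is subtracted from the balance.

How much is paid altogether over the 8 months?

$19,412.10

Month 1: opening $19,186.30; interest $38.37 → $19,224.67; payment $38.37; balance $19,186.30
Month 2: opening $19,186.30; interest $38.37 → $19,224.67; payment $38.37; balance $19,186.30
Month 3: opening $19,186.30; interest $38.37 → $19,224.67; payment $38.37; balance $19,186.30
Month 4: opening $19,186.30; interest $38.37 → $19,224.67; payment $4,087.71; balance $15,136.96
Month 5: opening $15,136.96; interest $30.27 → $15,167.23; payment $4,087.71; balance $11,079.52
Month 6: opening $11,079.52; interest $22.15 → $11,101.67; payment $4,087.71; balance $7,013.96
Month 7: opening $7,013.96; interest $14.02 → $7,027.98; payment $4,087.71; balance $2,940.27
Month 8: opening $2,940.27; interest $5.88 → $2,946.15; payment $2,946.15; balance $0.00
Total paid: $19,412.10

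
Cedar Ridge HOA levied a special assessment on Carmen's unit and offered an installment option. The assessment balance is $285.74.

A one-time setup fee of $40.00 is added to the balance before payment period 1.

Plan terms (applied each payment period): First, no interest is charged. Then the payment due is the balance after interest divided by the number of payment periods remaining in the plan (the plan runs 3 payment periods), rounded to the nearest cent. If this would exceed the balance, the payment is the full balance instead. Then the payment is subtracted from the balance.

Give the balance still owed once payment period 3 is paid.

$0.00

Payment period 1: $325.74 − $108.58 → $217.16
Payment period 2: $217.16 − $108.58 → $108.58
Payment period 3: $108.58 − $108.58 → $0.00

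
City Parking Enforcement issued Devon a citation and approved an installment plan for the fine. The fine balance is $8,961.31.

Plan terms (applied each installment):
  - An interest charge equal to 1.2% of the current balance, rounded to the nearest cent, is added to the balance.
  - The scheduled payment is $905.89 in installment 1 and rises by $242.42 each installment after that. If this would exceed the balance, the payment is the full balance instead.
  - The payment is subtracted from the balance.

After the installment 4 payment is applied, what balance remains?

# | Opening | Interest | Payment | End bal
1 | $8,961.31 | $107.54 | $905.89 | $8,162.96
2 | $8,162.96 | $97.96 | $1,148.31 | $7,112.61
3 | $7,112.61 | $85.35 | $1,390.73 | $5,807.23
4 | $5,807.23 | $69.69 | $1,633.15 | $4,243.77

$4,243.77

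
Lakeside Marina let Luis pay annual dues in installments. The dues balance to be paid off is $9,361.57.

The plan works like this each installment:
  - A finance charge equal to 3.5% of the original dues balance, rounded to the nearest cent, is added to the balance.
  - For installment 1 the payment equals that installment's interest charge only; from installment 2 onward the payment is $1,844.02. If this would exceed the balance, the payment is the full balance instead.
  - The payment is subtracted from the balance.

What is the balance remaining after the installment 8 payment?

$0.00

Installment 1: $9,361.57 +$327.65 interest = $9,689.22; pay $327.65 → $9,361.57
Installment 2: $9,361.57 +$327.65 interest = $9,689.22; pay $1,844.02 → $7,845.20
Installment 3: $7,845.20 +$327.65 interest = $8,172.85; pay $1,844.02 → $6,328.83
Installment 4: $6,328.83 +$327.65 interest = $6,656.48; pay $1,844.02 → $4,812.46
Installment 5: $4,812.46 +$327.65 interest = $5,140.11; pay $1,844.02 → $3,296.09
Installment 6: $3,296.09 +$327.65 interest = $3,623.74; pay $1,844.02 → $1,779.72
Installment 7: $1,779.72 +$327.65 interest = $2,107.37; pay $1,844.02 → $263.35
Installment 8: $263.35 +$327.65 interest = $591.00; pay $591.00 → $0.00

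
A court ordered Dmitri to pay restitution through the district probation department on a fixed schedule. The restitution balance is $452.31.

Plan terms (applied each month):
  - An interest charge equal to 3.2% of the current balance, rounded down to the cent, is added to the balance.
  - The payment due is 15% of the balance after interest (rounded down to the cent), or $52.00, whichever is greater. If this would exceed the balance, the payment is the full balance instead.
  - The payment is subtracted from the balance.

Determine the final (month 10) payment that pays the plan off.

$31.71

Month 1: opening $452.31; interest $14.47 → $466.78; payment $70.01; balance $396.77
Month 2: opening $396.77; interest $12.69 → $409.46; payment $61.41; balance $348.05
Month 3: opening $348.05; interest $11.13 → $359.18; payment $53.87; balance $305.31
Month 4: opening $305.31; interest $9.76 → $315.07; payment $52.00; balance $263.07
Month 5: opening $263.07; interest $8.41 → $271.48; payment $52.00; balance $219.48
Month 6: opening $219.48; interest $7.02 → $226.50; payment $52.00; balance $174.50
Month 7: opening $174.50; interest $5.58 → $180.08; payment $52.00; balance $128.08
Month 8: opening $128.08; interest $4.09 → $132.17; payment $52.00; balance $80.17
Month 9: opening $80.17; interest $2.56 → $82.73; payment $52.00; balance $30.73
Month 10: opening $30.73; interest $0.98 → $31.71; payment $31.71; balance $0.00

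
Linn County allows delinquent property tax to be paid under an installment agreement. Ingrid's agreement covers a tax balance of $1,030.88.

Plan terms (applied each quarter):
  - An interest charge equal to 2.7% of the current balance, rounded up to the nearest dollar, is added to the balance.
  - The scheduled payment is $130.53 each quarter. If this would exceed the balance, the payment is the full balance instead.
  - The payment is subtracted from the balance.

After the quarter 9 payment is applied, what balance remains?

$6.11

Quarter 1: $1,030.88 +$28.00 interest = $1,058.88; pay $130.53 → $928.35
Quarter 2: $928.35 +$26.00 interest = $954.35; pay $130.53 → $823.82
Quarter 3: $823.82 +$23.00 interest = $846.82; pay $130.53 → $716.29
Quarter 4: $716.29 +$20.00 interest = $736.29; pay $130.53 → $605.76
Quarter 5: $605.76 +$17.00 interest = $622.76; pay $130.53 → $492.23
Quarter 6: $492.23 +$14.00 interest = $506.23; pay $130.53 → $375.70
Quarter 7: $375.70 +$11.00 interest = $386.70; pay $130.53 → $256.17
Quarter 8: $256.17 +$7.00 interest = $263.17; pay $130.53 → $132.64
Quarter 9: $132.64 +$4.00 interest = $136.64; pay $130.53 → $6.11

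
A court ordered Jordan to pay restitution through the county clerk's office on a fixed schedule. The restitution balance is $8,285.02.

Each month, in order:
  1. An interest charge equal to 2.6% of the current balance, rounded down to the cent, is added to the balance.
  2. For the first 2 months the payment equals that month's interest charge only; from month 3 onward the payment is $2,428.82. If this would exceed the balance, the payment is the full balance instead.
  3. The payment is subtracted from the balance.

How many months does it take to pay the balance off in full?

Month 1: $8,285.02 +$215.41 interest = $8,500.43; pay $215.41 → $8,285.02
Month 2: $8,285.02 +$215.41 interest = $8,500.43; pay $215.41 → $8,285.02
Month 3: $8,285.02 +$215.41 interest = $8,500.43; pay $2,428.82 → $6,071.61
Month 4: $6,071.61 +$157.86 interest = $6,229.47; pay $2,428.82 → $3,800.65
Month 5: $3,800.65 +$98.81 interest = $3,899.46; pay $2,428.82 → $1,470.64
Month 6: $1,470.64 +$38.23 interest = $1,508.87; pay $1,508.87 → $0.00
Balance reaches $0.00 in month 6.

6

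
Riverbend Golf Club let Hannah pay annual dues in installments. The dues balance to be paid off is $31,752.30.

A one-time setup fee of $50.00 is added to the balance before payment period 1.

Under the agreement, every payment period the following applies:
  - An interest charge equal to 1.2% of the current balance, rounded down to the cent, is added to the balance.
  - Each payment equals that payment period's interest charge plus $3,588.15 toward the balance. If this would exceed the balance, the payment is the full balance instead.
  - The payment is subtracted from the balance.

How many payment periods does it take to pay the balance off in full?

# | Opening | Interest | Payment | End bal
1 | $31,802.30 | $381.62 | $3,969.77 | $28,214.15
2 | $28,214.15 | $338.56 | $3,926.71 | $24,626.00
3 | $24,626.00 | $295.51 | $3,883.66 | $21,037.85
4 | $21,037.85 | $252.45 | $3,840.60 | $17,449.70
5 | $17,449.70 | $209.39 | $3,797.54 | $13,861.55
6 | $13,861.55 | $166.33 | $3,754.48 | $10,273.40
7 | $10,273.40 | $123.28 | $3,711.43 | $6,685.25
8 | $6,685.25 | $80.22 | $3,668.37 | $3,097.10
9 | $3,097.10 | $37.16 | $3,134.26 | $0.00
Balance reaches $0.00 in payment period 9.

9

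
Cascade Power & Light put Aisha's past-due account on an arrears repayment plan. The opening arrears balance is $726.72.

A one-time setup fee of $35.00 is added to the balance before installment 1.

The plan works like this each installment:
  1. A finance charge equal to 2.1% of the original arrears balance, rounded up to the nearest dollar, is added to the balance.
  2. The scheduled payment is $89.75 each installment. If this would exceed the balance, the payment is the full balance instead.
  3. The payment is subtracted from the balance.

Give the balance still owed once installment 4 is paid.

$466.72

Installment 1: $761.72 +$16.00 interest = $777.72; pay $89.75 → $687.97
Installment 2: $687.97 +$16.00 interest = $703.97; pay $89.75 → $614.22
Installment 3: $614.22 +$16.00 interest = $630.22; pay $89.75 → $540.47
Installment 4: $540.47 +$16.00 interest = $556.47; pay $89.75 → $466.72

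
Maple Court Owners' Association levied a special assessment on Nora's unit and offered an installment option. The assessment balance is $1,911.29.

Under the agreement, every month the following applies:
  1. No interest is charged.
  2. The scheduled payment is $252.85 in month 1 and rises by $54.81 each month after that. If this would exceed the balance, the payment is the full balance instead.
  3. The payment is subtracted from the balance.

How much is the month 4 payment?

$417.28

Month 1: opening $1,911.29; payment $252.85; balance $1,658.44
Month 2: opening $1,658.44; payment $307.66; balance $1,350.78
Month 3: opening $1,350.78; payment $362.47; balance $988.31
Month 4: opening $988.31; payment $417.28; balance $571.03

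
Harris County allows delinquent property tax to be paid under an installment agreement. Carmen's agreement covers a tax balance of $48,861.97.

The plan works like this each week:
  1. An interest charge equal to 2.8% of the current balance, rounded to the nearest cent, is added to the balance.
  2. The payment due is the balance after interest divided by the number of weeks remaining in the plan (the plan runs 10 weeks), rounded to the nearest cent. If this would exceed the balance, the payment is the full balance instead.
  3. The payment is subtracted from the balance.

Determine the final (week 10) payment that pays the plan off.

$6,440.23

Week 1: opening $48,861.97; interest $1,368.14 → $50,230.11; payment $5,023.01; balance $45,207.10
Week 2: opening $45,207.10; interest $1,265.80 → $46,472.90; payment $5,163.66; balance $41,309.24
Week 3: opening $41,309.24; interest $1,156.66 → $42,465.90; payment $5,308.24; balance $37,157.66
Week 4: opening $37,157.66; interest $1,040.41 → $38,198.07; payment $5,456.87; balance $32,741.20
Week 5: opening $32,741.20; interest $916.75 → $33,657.95; payment $5,609.66; balance $28,048.29
Week 6: opening $28,048.29; interest $785.35 → $28,833.64; payment $5,766.73; balance $23,066.91
Week 7: opening $23,066.91; interest $645.87 → $23,712.78; payment $5,928.20; balance $17,784.58
Week 8: opening $17,784.58; interest $497.97 → $18,282.55; payment $6,094.18; balance $12,188.37
Week 9: opening $12,188.37; interest $341.27 → $12,529.64; payment $6,264.82; balance $6,264.82
Week 10: opening $6,264.82; interest $175.41 → $6,440.23; payment $6,440.23; balance $0.00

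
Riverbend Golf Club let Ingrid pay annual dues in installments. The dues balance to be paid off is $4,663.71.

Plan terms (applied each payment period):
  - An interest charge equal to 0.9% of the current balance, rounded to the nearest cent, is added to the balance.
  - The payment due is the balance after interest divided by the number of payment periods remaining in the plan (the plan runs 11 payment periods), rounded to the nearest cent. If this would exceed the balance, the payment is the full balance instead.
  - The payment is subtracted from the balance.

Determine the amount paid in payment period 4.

# | Opening | Interest | Payment | End bal
1 | $4,663.71 | $41.97 | $427.79 | $4,277.89
2 | $4,277.89 | $38.50 | $431.64 | $3,884.75
3 | $3,884.75 | $34.96 | $435.52 | $3,484.19
4 | $3,484.19 | $31.36 | $439.44 | $3,076.11

$439.44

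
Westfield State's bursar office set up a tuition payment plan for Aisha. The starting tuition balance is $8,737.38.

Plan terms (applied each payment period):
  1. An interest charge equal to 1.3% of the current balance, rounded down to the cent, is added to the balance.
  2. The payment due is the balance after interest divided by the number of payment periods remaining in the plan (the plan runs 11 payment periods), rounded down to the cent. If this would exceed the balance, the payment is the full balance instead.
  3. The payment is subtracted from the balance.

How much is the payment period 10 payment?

Payment period 1: $8,737.38 +$113.58 interest = $8,850.96; pay $804.63 → $8,046.33
Payment period 2: $8,046.33 +$104.60 interest = $8,150.93; pay $815.09 → $7,335.84
Payment period 3: $7,335.84 +$95.36 interest = $7,431.20; pay $825.68 → $6,605.52
Payment period 4: $6,605.52 +$85.87 interest = $6,691.39; pay $836.42 → $5,854.97
Payment period 5: $5,854.97 +$76.11 interest = $5,931.08; pay $847.29 → $5,083.79
Payment period 6: $5,083.79 +$66.08 interest = $5,149.87; pay $858.31 → $4,291.56
Payment period 7: $4,291.56 +$55.79 interest = $4,347.35; pay $869.47 → $3,477.88
Payment period 8: $3,477.88 +$45.21 interest = $3,523.09; pay $880.77 → $2,642.32
Payment period 9: $2,642.32 +$34.35 interest = $2,676.67; pay $892.22 → $1,784.45
Payment period 10: $1,784.45 +$23.19 interest = $1,807.64; pay $903.82 → $903.82

$903.82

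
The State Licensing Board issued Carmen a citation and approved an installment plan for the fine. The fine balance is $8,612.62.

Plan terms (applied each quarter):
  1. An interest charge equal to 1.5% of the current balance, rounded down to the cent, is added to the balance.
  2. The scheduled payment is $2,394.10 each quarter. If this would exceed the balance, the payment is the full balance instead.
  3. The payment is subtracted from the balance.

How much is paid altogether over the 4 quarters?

Quarter 1: opening $8,612.62; interest $129.18 → $8,741.80; payment $2,394.10; balance $6,347.70
Quarter 2: opening $6,347.70; interest $95.21 → $6,442.91; payment $2,394.10; balance $4,048.81
Quarter 3: opening $4,048.81; interest $60.73 → $4,109.54; payment $2,394.10; balance $1,715.44
Quarter 4: opening $1,715.44; interest $25.73 → $1,741.17; payment $1,741.17; balance $0.00
Total paid: $8,923.47

$8,923.47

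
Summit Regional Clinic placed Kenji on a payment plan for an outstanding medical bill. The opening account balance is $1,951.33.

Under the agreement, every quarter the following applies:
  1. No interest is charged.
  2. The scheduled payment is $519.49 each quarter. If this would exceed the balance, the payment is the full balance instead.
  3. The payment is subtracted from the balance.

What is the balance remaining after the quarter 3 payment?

Quarter 1: $1,951.33 − $519.49 → $1,431.84
Quarter 2: $1,431.84 − $519.49 → $912.35
Quarter 3: $912.35 − $519.49 → $392.86

$392.86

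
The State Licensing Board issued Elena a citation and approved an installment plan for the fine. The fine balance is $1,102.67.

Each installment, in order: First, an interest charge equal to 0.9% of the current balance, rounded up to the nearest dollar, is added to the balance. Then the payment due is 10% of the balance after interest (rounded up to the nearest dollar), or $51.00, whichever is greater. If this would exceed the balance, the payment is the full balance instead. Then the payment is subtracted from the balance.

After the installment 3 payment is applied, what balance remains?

$825.67

Installment 1: $1,102.67 +$10.00 interest = $1,112.67; pay $112.00 → $1,000.67
Installment 2: $1,000.67 +$10.00 interest = $1,010.67; pay $102.00 → $908.67
Installment 3: $908.67 +$9.00 interest = $917.67; pay $92.00 → $825.67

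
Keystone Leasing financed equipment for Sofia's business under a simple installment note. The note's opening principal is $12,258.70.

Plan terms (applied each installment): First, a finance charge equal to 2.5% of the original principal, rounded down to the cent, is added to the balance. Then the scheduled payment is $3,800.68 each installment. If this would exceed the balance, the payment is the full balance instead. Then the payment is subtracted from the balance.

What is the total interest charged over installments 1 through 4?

# | Opening | Interest | Payment | End bal
1 | $12,258.70 | $306.46 | $3,800.68 | $8,764.48
2 | $8,764.48 | $306.46 | $3,800.68 | $5,270.26
3 | $5,270.26 | $306.46 | $3,800.68 | $1,776.04
4 | $1,776.04 | $306.46 | $2,082.50 | $0.00
Total interest: $306.46 + $306.46 + $306.46 + $306.46 = $1,225.84

$1,225.84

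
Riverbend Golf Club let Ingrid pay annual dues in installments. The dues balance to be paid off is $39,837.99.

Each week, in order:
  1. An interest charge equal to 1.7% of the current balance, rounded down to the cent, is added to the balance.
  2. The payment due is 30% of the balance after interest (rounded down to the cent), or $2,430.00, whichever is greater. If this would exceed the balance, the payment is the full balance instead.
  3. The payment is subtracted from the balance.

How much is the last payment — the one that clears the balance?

$251.77

Week 1: $39,837.99 +$677.24 interest = $40,515.23; pay $12,154.56 → $28,360.67
Week 2: $28,360.67 +$482.13 interest = $28,842.80; pay $8,652.84 → $20,189.96
Week 3: $20,189.96 +$343.22 interest = $20,533.18; pay $6,159.95 → $14,373.23
Week 4: $14,373.23 +$244.34 interest = $14,617.57; pay $4,385.27 → $10,232.30
Week 5: $10,232.30 +$173.94 interest = $10,406.24; pay $3,121.87 → $7,284.37
Week 6: $7,284.37 +$123.83 interest = $7,408.20; pay $2,430.00 → $4,978.20
Week 7: $4,978.20 +$84.62 interest = $5,062.82; pay $2,430.00 → $2,632.82
Week 8: $2,632.82 +$44.75 interest = $2,677.57; pay $2,430.00 → $247.57
Week 9: $247.57 +$4.20 interest = $251.77; pay $251.77 → $0.00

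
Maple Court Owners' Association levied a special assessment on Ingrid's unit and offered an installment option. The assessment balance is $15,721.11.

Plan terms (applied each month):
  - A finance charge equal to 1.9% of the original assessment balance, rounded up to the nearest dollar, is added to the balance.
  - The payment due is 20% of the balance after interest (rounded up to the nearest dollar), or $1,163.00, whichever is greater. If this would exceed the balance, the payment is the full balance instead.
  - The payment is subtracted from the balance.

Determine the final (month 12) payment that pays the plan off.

$980.11

Month 1: opening $15,721.11; interest $299.00 → $16,020.11; payment $3,205.00; balance $12,815.11
Month 2: opening $12,815.11; interest $299.00 → $13,114.11; payment $2,623.00; balance $10,491.11
Month 3: opening $10,491.11; interest $299.00 → $10,790.11; payment $2,159.00; balance $8,631.11
Month 4: opening $8,631.11; interest $299.00 → $8,930.11; payment $1,787.00; balance $7,143.11
Month 5: opening $7,143.11; interest $299.00 → $7,442.11; payment $1,489.00; balance $5,953.11
Month 6: opening $5,953.11; interest $299.00 → $6,252.11; payment $1,251.00; balance $5,001.11
Month 7: opening $5,001.11; interest $299.00 → $5,300.11; payment $1,163.00; balance $4,137.11
Month 8: opening $4,137.11; interest $299.00 → $4,436.11; payment $1,163.00; balance $3,273.11
Month 9: opening $3,273.11; interest $299.00 → $3,572.11; payment $1,163.00; balance $2,409.11
Month 10: opening $2,409.11; interest $299.00 → $2,708.11; payment $1,163.00; balance $1,545.11
Month 11: opening $1,545.11; interest $299.00 → $1,844.11; payment $1,163.00; balance $681.11
Month 12: opening $681.11; interest $299.00 → $980.11; payment $980.11; balance $0.00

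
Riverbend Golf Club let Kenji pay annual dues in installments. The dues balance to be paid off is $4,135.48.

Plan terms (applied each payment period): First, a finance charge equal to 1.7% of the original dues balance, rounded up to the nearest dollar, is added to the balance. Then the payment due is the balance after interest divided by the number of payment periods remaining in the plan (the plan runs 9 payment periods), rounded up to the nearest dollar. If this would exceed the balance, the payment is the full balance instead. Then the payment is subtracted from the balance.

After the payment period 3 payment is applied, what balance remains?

$2,916.48

Payment period 1: $4,135.48 +$71.00 interest = $4,206.48; pay $468.00 → $3,738.48
Payment period 2: $3,738.48 +$71.00 interest = $3,809.48; pay $477.00 → $3,332.48
Payment period 3: $3,332.48 +$71.00 interest = $3,403.48; pay $487.00 → $2,916.48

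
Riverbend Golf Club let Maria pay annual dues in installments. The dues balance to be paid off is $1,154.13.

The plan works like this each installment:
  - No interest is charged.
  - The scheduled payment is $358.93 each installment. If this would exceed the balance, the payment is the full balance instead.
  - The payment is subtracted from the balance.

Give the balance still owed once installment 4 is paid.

$0.00

Installment 1: opening $1,154.13; payment $358.93; balance $795.20
Installment 2: opening $795.20; payment $358.93; balance $436.27
Installment 3: opening $436.27; payment $358.93; balance $77.34
Installment 4: opening $77.34; payment $77.34; balance $0.00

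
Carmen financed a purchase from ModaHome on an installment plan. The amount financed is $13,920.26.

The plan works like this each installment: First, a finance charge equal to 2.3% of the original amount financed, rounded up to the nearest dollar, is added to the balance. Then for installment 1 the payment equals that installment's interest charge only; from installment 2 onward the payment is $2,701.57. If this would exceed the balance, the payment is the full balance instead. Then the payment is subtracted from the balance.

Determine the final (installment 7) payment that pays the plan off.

$2,338.41

Installment 1: $13,920.26 +$321.00 interest = $14,241.26; pay $321.00 → $13,920.26
Installment 2: $13,920.26 +$321.00 interest = $14,241.26; pay $2,701.57 → $11,539.69
Installment 3: $11,539.69 +$321.00 interest = $11,860.69; pay $2,701.57 → $9,159.12
Installment 4: $9,159.12 +$321.00 interest = $9,480.12; pay $2,701.57 → $6,778.55
Installment 5: $6,778.55 +$321.00 interest = $7,099.55; pay $2,701.57 → $4,397.98
Installment 6: $4,397.98 +$321.00 interest = $4,718.98; pay $2,701.57 → $2,017.41
Installment 7: $2,017.41 +$321.00 interest = $2,338.41; pay $2,338.41 → $0.00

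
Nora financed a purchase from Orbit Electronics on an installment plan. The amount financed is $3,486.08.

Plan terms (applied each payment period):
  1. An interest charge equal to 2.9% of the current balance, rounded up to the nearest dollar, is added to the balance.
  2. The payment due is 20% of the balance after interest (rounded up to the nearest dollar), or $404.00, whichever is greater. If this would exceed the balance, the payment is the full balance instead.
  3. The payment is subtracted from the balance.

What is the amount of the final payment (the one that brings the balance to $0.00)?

Payment period 1: $3,486.08 +$102.00 interest = $3,588.08; pay $718.00 → $2,870.08
Payment period 2: $2,870.08 +$84.00 interest = $2,954.08; pay $591.00 → $2,363.08
Payment period 3: $2,363.08 +$69.00 interest = $2,432.08; pay $487.00 → $1,945.08
Payment period 4: $1,945.08 +$57.00 interest = $2,002.08; pay $404.00 → $1,598.08
Payment period 5: $1,598.08 +$47.00 interest = $1,645.08; pay $404.00 → $1,241.08
Payment period 6: $1,241.08 +$36.00 interest = $1,277.08; pay $404.00 → $873.08
Payment period 7: $873.08 +$26.00 interest = $899.08; pay $404.00 → $495.08
Payment period 8: $495.08 +$15.00 interest = $510.08; pay $404.00 → $106.08
Payment period 9: $106.08 +$4.00 interest = $110.08; pay $110.08 → $0.00

$110.08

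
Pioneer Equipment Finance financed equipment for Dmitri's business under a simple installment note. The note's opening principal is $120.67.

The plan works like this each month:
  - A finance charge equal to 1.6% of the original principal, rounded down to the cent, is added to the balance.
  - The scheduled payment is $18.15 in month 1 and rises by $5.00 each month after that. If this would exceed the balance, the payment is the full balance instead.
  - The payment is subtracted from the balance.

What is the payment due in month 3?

$28.15

Month 1: opening $120.67; interest $1.93 → $122.60; payment $18.15; balance $104.45
Month 2: opening $104.45; interest $1.93 → $106.38; payment $23.15; balance $83.23
Month 3: opening $83.23; interest $1.93 → $85.16; payment $28.15; balance $57.01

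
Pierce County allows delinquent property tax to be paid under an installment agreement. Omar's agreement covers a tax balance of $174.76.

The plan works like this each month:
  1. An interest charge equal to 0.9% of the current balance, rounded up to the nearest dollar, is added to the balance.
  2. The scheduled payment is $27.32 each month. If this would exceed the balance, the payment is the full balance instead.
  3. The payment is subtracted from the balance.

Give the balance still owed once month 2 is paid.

Month 1: opening $174.76; interest $2.00 → $176.76; payment $27.32; balance $149.44
Month 2: opening $149.44; interest $2.00 → $151.44; payment $27.32; balance $124.12

$124.12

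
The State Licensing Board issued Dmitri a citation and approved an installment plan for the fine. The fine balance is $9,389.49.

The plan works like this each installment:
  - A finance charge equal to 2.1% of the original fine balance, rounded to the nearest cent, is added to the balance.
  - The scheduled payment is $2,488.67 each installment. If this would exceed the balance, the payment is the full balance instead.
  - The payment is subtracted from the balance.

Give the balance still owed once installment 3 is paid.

$2,515.02

Installment 1: opening $9,389.49; interest $197.18 → $9,586.67; payment $2,488.67; balance $7,098.00
Installment 2: opening $7,098.00; interest $197.18 → $7,295.18; payment $2,488.67; balance $4,806.51
Installment 3: opening $4,806.51; interest $197.18 → $5,003.69; payment $2,488.67; balance $2,515.02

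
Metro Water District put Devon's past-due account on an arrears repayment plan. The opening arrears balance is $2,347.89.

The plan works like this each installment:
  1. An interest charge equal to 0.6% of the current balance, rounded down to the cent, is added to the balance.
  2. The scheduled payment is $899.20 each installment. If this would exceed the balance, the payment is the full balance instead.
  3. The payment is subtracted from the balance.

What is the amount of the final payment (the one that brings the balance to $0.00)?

# | Opening | Interest | Payment | End bal
1 | $2,347.89 | $14.08 | $899.20 | $1,462.77
2 | $1,462.77 | $8.77 | $899.20 | $572.34
3 | $572.34 | $3.43 | $575.77 | $0.00

$575.77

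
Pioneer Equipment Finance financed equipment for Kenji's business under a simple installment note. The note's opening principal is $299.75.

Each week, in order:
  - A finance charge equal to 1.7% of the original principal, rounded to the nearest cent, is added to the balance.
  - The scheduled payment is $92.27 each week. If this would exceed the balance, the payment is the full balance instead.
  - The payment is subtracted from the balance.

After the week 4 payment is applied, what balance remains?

$0.00

# | Opening | Interest | Payment | End bal
1 | $299.75 | $5.10 | $92.27 | $212.58
2 | $212.58 | $5.10 | $92.27 | $125.41
3 | $125.41 | $5.10 | $92.27 | $38.24
4 | $38.24 | $5.10 | $43.34 | $0.00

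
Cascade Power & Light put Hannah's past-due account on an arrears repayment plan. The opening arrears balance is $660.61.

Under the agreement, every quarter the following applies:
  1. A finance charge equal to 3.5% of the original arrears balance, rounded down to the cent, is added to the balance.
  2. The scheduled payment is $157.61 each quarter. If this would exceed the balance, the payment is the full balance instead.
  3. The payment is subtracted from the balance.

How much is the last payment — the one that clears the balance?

Quarter 1: opening $660.61; interest $23.12 → $683.73; payment $157.61; balance $526.12
Quarter 2: opening $526.12; interest $23.12 → $549.24; payment $157.61; balance $391.63
Quarter 3: opening $391.63; interest $23.12 → $414.75; payment $157.61; balance $257.14
Quarter 4: opening $257.14; interest $23.12 → $280.26; payment $157.61; balance $122.65
Quarter 5: opening $122.65; interest $23.12 → $145.77; payment $145.77; balance $0.00

$145.77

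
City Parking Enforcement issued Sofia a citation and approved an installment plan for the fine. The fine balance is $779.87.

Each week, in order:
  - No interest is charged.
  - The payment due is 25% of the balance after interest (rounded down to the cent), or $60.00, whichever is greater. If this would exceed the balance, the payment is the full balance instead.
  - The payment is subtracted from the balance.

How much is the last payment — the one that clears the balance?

$5.08

Week 1: opening $779.87; payment $194.96; balance $584.91
Week 2: opening $584.91; payment $146.22; balance $438.69
Week 3: opening $438.69; payment $109.67; balance $329.02
Week 4: opening $329.02; payment $82.25; balance $246.77
Week 5: opening $246.77; payment $61.69; balance $185.08
Week 6: opening $185.08; payment $60.00; balance $125.08
Week 7: opening $125.08; payment $60.00; balance $65.08
Week 8: opening $65.08; payment $60.00; balance $5.08
Week 9: opening $5.08; payment $5.08; balance $0.00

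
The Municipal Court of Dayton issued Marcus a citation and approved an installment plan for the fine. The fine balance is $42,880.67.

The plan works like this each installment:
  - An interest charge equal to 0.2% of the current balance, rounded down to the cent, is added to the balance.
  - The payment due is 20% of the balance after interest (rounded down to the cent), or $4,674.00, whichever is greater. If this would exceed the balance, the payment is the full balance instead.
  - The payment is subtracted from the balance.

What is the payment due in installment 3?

Installment 1: opening $42,880.67; interest $85.76 → $42,966.43; payment $8,593.28; balance $34,373.15
Installment 2: opening $34,373.15; interest $68.74 → $34,441.89; payment $6,888.37; balance $27,553.52
Installment 3: opening $27,553.52; interest $55.10 → $27,608.62; payment $5,521.72; balance $22,086.90

$5,521.72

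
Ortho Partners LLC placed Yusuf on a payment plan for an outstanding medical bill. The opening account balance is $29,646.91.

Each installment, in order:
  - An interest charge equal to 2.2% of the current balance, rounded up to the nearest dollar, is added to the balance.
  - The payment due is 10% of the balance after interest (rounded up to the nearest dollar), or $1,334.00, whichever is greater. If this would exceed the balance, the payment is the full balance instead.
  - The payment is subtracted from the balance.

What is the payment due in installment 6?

$1,995.00

Installment 1: opening $29,646.91; interest $653.00 → $30,299.91; payment $3,030.00; balance $27,269.91
Installment 2: opening $27,269.91; interest $600.00 → $27,869.91; payment $2,787.00; balance $25,082.91
Installment 3: opening $25,082.91; interest $552.00 → $25,634.91; payment $2,564.00; balance $23,070.91
Installment 4: opening $23,070.91; interest $508.00 → $23,578.91; payment $2,358.00; balance $21,220.91
Installment 5: opening $21,220.91; interest $467.00 → $21,687.91; payment $2,169.00; balance $19,518.91
Installment 6: opening $19,518.91; interest $430.00 → $19,948.91; payment $1,995.00; balance $17,953.91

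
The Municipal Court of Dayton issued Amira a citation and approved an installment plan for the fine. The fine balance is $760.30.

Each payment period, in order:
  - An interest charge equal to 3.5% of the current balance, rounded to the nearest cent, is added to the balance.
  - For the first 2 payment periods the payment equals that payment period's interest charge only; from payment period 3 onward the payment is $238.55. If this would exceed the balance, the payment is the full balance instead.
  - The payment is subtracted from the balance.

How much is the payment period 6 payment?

$105.54

Payment period 1: $760.30 +$26.61 interest = $786.91; pay $26.61 → $760.30
Payment period 2: $760.30 +$26.61 interest = $786.91; pay $26.61 → $760.30
Payment period 3: $760.30 +$26.61 interest = $786.91; pay $238.55 → $548.36
Payment period 4: $548.36 +$19.19 interest = $567.55; pay $238.55 → $329.00
Payment period 5: $329.00 +$11.52 interest = $340.52; pay $238.55 → $101.97
Payment period 6: $101.97 +$3.57 interest = $105.54; pay $105.54 → $0.00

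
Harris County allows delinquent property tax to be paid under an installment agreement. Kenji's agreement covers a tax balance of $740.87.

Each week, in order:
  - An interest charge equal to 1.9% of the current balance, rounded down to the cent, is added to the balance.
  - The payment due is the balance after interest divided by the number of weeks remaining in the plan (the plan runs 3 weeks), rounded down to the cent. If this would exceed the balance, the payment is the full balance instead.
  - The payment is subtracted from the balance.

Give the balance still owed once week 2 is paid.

Week 1: $740.87 +$14.07 interest = $754.94; pay $251.64 → $503.30
Week 2: $503.30 +$9.56 interest = $512.86; pay $256.43 → $256.43

$256.43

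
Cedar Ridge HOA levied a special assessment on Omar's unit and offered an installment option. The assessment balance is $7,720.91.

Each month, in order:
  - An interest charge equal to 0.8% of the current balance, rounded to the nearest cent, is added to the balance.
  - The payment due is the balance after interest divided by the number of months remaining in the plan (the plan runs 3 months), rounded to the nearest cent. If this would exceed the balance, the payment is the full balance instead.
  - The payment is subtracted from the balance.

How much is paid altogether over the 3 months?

$7,845.11

Month 1: $7,720.91 +$61.77 interest = $7,782.68; pay $2,594.23 → $5,188.45
Month 2: $5,188.45 +$41.51 interest = $5,229.96; pay $2,614.98 → $2,614.98
Month 3: $2,614.98 +$20.92 interest = $2,635.90; pay $2,635.90 → $0.00
Total paid: $7,845.11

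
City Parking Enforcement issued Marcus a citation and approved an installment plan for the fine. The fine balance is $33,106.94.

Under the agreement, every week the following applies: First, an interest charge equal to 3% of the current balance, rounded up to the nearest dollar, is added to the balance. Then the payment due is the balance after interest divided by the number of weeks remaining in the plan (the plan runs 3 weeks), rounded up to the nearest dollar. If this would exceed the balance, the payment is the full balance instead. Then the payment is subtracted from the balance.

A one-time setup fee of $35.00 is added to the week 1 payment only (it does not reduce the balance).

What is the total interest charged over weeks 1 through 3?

Week 1: opening $33,106.94; interest $994.00 → $34,100.94; payment $11,367.00 (+ $35.00 fee); balance $22,733.94
Week 2: opening $22,733.94; interest $683.00 → $23,416.94; payment $11,709.00; balance $11,707.94
Week 3: opening $11,707.94; interest $352.00 → $12,059.94; payment $12,059.94; balance $0.00
Total interest: $994.00 + $683.00 + $352.00 = $2,029.00

$2,029.00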